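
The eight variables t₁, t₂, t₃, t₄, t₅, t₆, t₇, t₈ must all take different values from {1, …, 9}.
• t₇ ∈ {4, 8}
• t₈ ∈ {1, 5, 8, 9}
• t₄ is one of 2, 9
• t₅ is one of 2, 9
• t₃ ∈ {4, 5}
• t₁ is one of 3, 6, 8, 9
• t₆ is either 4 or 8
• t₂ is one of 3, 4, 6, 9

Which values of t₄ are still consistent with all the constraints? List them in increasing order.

2, 9

Among the 8 variables, 1 fits only t₈ (and all 8 values in {1, 2, 3, 4, 5, 6, 8, 9} must be used), so t₈ = 1.
The 7 still-open variables together cover exactly {2, 3, 4, 5, 6, 8, 9} — 7 values for 7 variables — and 5 appears only in t₃'s list, so t₃ = 5.
t₄ and t₅ share exactly the 2 values {2, 9}; by pigeonhole those values go to them, so strike 2, 9 from t₁, t₂.
t₆ and t₇ share exactly the 2 values {4, 8}; by pigeonhole those values go to them, so strike 4, 8 from t₁, t₂.
No further eliminations apply; t₄ can still be any of 2, 9.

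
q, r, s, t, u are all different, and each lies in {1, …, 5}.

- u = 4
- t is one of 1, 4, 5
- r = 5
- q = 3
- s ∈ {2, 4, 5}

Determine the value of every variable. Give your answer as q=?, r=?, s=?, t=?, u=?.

q=3, r=5, s=2, t=1, u=4

q's domain is down to {3}, so q = 3.
That leaves r = 5. Remove 5 from s, t.
u has just one choice, so u = 4. Strike 4 from s, t.
s has just one choice, so s = 2.
t has just one choice, so t = 1.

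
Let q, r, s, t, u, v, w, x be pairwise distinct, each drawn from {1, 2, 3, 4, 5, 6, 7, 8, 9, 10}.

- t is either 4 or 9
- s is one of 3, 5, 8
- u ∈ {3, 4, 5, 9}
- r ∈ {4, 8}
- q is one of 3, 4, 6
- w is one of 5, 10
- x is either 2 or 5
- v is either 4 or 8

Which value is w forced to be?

10

Among the 8 variables, 2 fits only x (and all 8 values in {2, 3, 4, 5, 6, 8, 9, 10} must be used), so x = 2.
The 7 still-open variables together cover exactly {3, 4, 5, 6, 8, 9, 10} — 7 values for 7 variables — and 6 appears only in q's list, so q = 6.
Among the 6 still-open variables, 10 fits only w (and all 6 values in {3, 4, 5, 8, 9, 10} must be used), so w = 10.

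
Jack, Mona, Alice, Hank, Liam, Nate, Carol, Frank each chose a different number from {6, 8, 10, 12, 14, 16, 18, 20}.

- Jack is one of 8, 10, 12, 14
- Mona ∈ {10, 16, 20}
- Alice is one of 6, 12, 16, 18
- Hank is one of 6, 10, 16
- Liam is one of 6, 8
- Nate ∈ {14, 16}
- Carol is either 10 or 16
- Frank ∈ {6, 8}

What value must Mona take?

Among the 8 variables, 18 fits only Alice (and all 8 values in {6, 8, 10, 12, 14, 16, 18, 20} must be used), so Alice = 18.
The 7 still-open variables draw from only 7 values {6, 8, 10, 12, 14, 16, 20}, so each is used; only Jack can be 12, hence Jack = 12.
The 6 still-open variables together cover exactly {6, 8, 10, 14, 16, 20} — 6 values for 6 variables — and 14 appears only in Nate's list, so Nate = 14.
Among the 5 still-open variables, 20 fits only Mona (and all 5 values in {6, 8, 10, 16, 20} must be used), so Mona = 20.

20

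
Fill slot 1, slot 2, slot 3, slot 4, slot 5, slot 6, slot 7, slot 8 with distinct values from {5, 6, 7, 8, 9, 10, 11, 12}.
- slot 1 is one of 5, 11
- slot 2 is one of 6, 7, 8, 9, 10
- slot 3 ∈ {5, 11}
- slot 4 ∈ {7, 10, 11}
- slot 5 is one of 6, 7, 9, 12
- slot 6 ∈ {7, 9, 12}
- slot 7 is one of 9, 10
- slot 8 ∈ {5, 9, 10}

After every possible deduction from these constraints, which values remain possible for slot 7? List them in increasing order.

Among the 8 variables, 8 fits only slot 2 (and all 8 values in {5, 6, 7, 8, 9, 10, 11, 12} must be used), so slot 2 = 8.
The 7 still-open variables together cover exactly {5, 6, 7, 9, 10, 11, 12} — 7 values for 7 variables — and 6 appears only in slot 5's list, so slot 5 = 6.
The 6 still-open variables together cover exactly {5, 7, 9, 10, 11, 12} — 6 values for 6 variables — and 12 appears only in slot 6's list, so slot 6 = 12.
The 5 still-open variables draw from only 5 values {5, 7, 9, 10, 11}, so each is used; only slot 4 can be 7, hence slot 4 = 7.
slot 1 and slot 3 share exactly the 2 values {5, 11}; by pigeonhole those values go to them, so strike 5, 11 from slot 8.
No further eliminations apply; slot 7 can still be any of 9, 10.

9, 10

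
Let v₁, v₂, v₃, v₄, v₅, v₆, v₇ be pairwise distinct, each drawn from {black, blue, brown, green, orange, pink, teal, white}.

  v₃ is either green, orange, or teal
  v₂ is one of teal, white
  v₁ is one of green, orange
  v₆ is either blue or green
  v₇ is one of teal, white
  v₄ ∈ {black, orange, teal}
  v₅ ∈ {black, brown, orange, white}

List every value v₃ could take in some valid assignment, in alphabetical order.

The 7 variables draw from only 7 values {black, blue, brown, green, orange, teal, white}, so each is used; only v₆ can be blue, hence v₆ = blue.
The 6 still-open variables together cover exactly {black, brown, green, orange, teal, white} — 6 values for 6 variables — and brown appears only in v₅'s list, so v₅ = brown.
The 5 still-open variables draw from only 5 values {black, green, orange, teal, white}, so each is used; only v₄ can be black, hence v₄ = black.
v₂ and v₇ between them cover only {teal, white} — a naked pair. Remove those values from v₃.
No further eliminations apply; v₃ can still be any of green, orange.

green, orange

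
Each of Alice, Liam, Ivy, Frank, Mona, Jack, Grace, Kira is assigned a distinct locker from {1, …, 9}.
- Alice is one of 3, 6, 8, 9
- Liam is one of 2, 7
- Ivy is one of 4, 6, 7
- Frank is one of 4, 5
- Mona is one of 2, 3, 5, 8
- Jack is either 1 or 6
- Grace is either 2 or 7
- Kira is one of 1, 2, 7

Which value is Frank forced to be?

Liam and Grace between them cover only {2, 7} — a naked pair. Remove those values from Ivy, Mona, Kira.
Kira has just one choice, so Kira = 1. Eliminate 1 elsewhere: Jack.
That leaves Jack = 6. So Alice, Ivy can't be 6.
Ivy must be 4 (only option left). Strike 4 from Frank.
So Frank = 5.

5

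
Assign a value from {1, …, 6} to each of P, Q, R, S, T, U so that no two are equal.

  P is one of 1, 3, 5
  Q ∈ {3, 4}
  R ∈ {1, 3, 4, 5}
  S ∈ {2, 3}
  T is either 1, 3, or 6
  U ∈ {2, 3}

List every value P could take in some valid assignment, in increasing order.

The 6 variables together cover exactly {1, 2, 3, 4, 5, 6} — 6 values for 6 variables — and 6 appears only in T's list, so T = 6.
The 2 variables S and U are confined to {2, 3}, which locks those values in; drop them from P, Q, R.
Q's domain is down to {4}, so Q = 4. So R can't be 4.
No further eliminations apply; P can still be any of 1, 5.

1, 5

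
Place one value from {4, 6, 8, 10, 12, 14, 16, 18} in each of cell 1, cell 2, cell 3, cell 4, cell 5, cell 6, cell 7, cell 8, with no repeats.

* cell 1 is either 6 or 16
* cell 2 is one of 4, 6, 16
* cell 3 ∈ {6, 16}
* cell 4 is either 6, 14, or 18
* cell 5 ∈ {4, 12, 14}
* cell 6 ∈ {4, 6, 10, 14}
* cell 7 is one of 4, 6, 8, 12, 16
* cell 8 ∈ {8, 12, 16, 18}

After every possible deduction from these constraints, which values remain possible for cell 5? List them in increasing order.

12, 14

Among the 8 variables, 10 fits only cell 6 (and all 8 values in {4, 6, 8, 10, 12, 14, 16, 18} must be used), so cell 6 = 10.
The 2 variables cell 1 and cell 3 are confined to {6, 16}, which locks those values in; drop them from cell 2, cell 4, cell 7, cell 8.
cell 2's domain is down to {4}, so cell 2 = 4. Eliminate 4 elsewhere: cell 5, cell 7.
No further eliminations apply; cell 5 can still be any of 12, 14.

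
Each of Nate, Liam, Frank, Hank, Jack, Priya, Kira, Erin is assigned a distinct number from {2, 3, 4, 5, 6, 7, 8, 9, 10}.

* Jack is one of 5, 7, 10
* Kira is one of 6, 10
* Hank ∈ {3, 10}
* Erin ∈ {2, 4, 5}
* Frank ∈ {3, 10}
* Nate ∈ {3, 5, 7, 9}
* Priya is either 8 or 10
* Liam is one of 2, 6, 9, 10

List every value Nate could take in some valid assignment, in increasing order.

The 2 variables Frank and Hank are confined to {3, 10}, which locks those values in; drop them from Nate, Liam, Jack, Priya, Kira.
Priya must be 8 (only option left).
That leaves Kira = 6. So Liam can't be 6.
No further eliminations apply; Nate can still be any of 5, 7, 9.

5, 7, 9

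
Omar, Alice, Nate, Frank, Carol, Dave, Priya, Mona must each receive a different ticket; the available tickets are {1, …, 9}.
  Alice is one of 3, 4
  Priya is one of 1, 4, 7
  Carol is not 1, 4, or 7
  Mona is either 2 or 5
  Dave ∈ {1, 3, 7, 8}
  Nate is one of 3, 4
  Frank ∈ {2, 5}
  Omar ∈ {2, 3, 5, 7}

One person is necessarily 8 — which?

Dave

The 2 variables Alice and Nate are confined to {3, 4}, which locks those values in; drop them from Omar, Carol, Dave, Priya.
Frank and Mona between them cover only {2, 5} — a naked pair. Remove those values from Omar, Carol.
Omar must be 7 (only option left). Remove 7 from Dave, Priya.
Priya's domain is down to {1}, so Priya = 1. Strike 1 from Dave.
So 8 goes to Dave.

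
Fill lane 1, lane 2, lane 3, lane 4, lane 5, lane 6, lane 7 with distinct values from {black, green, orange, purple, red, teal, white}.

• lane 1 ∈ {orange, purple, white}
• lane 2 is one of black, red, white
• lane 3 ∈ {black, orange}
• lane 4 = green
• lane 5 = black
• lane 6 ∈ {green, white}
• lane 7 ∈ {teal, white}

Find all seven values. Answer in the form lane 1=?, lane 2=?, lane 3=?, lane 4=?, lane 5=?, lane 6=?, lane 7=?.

lane 4 has just one choice, so lane 4 = green. Strike green from lane 6.
That leaves lane 5 = black. So lane 2, lane 3 can't be black.
lane 6's domain is down to {white}, so lane 6 = white. Eliminate white elsewhere: lane 1, lane 2, lane 7.
lane 7 must be teal (only option left).
lane 2 must be red (only option left).
lane 3 has just one choice, so lane 3 = orange. Remove orange from lane 1.
lane 1 has just one choice, so lane 1 = purple.

lane 1=purple, lane 2=red, lane 3=orange, lane 4=green, lane 5=black, lane 6=white, lane 7=teal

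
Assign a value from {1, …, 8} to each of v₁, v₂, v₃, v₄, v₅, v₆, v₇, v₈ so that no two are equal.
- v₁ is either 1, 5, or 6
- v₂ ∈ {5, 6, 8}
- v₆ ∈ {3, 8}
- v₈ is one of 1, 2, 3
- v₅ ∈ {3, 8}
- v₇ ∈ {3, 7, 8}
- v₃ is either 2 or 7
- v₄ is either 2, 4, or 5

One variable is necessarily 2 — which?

Among the 8 variables, 4 fits only v₄ (and all 8 values in {1, 2, 3, 4, 5, 6, 7, 8} must be used), so v₄ = 4.
v₅ and v₆ share exactly the 2 values {3, 8}; by pigeonhole those values go to them, so strike 3, 8 from v₂, v₇, v₈.
That leaves v₇ = 7. Remove 7 from v₃.
So 2 goes to v₃.

v₃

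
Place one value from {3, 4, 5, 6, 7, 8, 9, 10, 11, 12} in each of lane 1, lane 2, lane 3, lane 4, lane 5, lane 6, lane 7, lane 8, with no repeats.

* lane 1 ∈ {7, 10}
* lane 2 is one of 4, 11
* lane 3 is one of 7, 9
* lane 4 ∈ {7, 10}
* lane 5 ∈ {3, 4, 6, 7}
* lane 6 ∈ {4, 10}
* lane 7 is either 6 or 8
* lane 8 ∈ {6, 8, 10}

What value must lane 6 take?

4

The 8 variables together cover exactly {3, 4, 6, 7, 8, 9, 10, 11} — 8 values for 8 variables — and 3 appears only in lane 5's list, so lane 5 = 3.
The 7 still-open variables draw from only 7 values {4, 6, 7, 8, 9, 10, 11}, so each is used; only lane 3 can be 9, hence lane 3 = 9.
Among the 6 still-open variables, 11 fits only lane 2 (and all 6 values in {4, 6, 7, 8, 10, 11} must be used), so lane 2 = 11.
Among the 5 still-open variables, 4 fits only lane 6 (and all 5 values in {4, 6, 7, 8, 10} must be used), so lane 6 = 4.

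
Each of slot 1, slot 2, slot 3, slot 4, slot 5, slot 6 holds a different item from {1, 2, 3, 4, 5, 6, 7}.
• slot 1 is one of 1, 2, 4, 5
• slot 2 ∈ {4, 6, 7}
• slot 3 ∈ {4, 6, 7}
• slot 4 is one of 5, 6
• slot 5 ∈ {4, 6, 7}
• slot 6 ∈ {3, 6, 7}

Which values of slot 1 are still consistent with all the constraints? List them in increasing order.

1, 2

slot 2, slot 3, slot 5 share exactly the 3 values {4, 6, 7}; by pigeonhole those values go to them, so strike 4, 6, 7 from slot 1, slot 4, slot 6.
That leaves slot 4 = 5. Strike 5 from slot 1.
slot 6 has just one choice, so slot 6 = 3.
No further eliminations apply; slot 1 can still be any of 1, 2.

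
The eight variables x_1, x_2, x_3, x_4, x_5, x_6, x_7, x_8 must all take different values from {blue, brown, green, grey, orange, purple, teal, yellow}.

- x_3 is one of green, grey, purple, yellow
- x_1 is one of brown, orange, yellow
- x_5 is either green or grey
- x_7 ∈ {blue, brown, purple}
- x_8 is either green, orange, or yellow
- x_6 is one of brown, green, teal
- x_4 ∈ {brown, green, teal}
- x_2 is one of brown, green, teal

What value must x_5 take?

Among the 8 variables, blue fits only x_7 (and all 8 values in {blue, brown, green, grey, orange, purple, teal, yellow} must be used), so x_7 = blue.
Among the 7 still-open variables, purple fits only x_3 (and all 7 values in {brown, green, grey, orange, purple, teal, yellow} must be used), so x_3 = purple.
The 6 still-open variables draw from only 6 values {brown, green, grey, orange, teal, yellow}, so each is used; only x_5 can be grey, hence x_5 = grey.

grey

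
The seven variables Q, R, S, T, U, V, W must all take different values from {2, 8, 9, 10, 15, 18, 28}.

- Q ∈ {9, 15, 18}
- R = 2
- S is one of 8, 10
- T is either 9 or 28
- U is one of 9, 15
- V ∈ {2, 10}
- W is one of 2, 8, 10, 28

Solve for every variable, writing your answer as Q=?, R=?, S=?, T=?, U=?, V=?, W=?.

Q=18, R=2, S=8, T=9, U=15, V=10, W=28

R's domain is down to {2}, so R = 2. So V, W can't be 2.
That leaves V = 10. So S, W can't be 10.
S's domain is down to {8}, so S = 8. So W can't be 8.
That leaves W = 28. Remove 28 from T.
That leaves T = 9. Eliminate 9 elsewhere: Q, U.
U must be 15 (only option left). Remove 15 from Q.
Q must be 18 (only option left).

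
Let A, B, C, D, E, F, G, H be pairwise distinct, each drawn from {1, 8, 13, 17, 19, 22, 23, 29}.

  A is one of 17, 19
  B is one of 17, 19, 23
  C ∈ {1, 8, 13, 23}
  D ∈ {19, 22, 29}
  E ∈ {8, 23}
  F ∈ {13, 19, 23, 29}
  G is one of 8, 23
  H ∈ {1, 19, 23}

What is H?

The 8 variables together cover exactly {1, 8, 13, 17, 19, 22, 23, 29} — 8 values for 8 variables — and 22 appears only in D's list, so D = 22.
The 7 still-open variables together cover exactly {1, 8, 13, 17, 19, 23, 29} — 7 values for 7 variables — and 29 appears only in F's list, so F = 29.
The 6 still-open variables draw from only 6 values {1, 8, 13, 17, 19, 23}, so each is used; only C can be 13, hence C = 13.
The 5 still-open variables together cover exactly {1, 8, 17, 19, 23} — 5 values for 5 variables — and 1 appears only in H's list, so H = 1.

1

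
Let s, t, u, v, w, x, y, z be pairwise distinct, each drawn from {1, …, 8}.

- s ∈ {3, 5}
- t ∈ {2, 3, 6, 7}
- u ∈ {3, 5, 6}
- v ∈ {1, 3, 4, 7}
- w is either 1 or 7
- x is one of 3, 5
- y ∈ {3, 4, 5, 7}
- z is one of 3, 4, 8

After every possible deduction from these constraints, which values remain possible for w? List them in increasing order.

1, 7

Among the 8 variables, 2 fits only t (and all 8 values in {1, 2, 3, 4, 5, 6, 7, 8} must be used), so t = 2.
The 7 still-open variables draw from only 7 values {1, 3, 4, 5, 6, 7, 8}, so each is used; only u can be 6, hence u = 6.
The 6 still-open variables draw from only 6 values {1, 3, 4, 5, 7, 8}, so each is used; only z can be 8, hence z = 8.
s and x share exactly the 2 values {3, 5}; by pigeonhole those values go to them, so strike 3, 5 from v, y.
No further eliminations apply; w can still be any of 1, 7.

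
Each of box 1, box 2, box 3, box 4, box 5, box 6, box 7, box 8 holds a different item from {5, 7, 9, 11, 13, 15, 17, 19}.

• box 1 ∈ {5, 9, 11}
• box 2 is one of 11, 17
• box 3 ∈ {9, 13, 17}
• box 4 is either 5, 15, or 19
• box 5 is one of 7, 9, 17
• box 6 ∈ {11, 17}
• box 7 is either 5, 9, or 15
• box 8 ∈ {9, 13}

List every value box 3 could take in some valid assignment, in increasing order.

The 8 variables draw from only 8 values {5, 7, 9, 11, 13, 15, 17, 19}, so each is used; only box 5 can be 7, hence box 5 = 7.
The 7 still-open variables draw from only 7 values {5, 9, 11, 13, 15, 17, 19}, so each is used; only box 4 can be 19, hence box 4 = 19.
Among the 6 still-open variables, 15 fits only box 7 (and all 6 values in {5, 9, 11, 13, 15, 17} must be used), so box 7 = 15.
The 5 still-open variables together cover exactly {5, 9, 11, 13, 17} — 5 values for 5 variables — and 5 appears only in box 1's list, so box 1 = 5.
box 2 and box 6 between them cover only {11, 17} — a naked pair. Remove those values from box 3.
No further eliminations apply; box 3 can still be any of 9, 13.

9, 13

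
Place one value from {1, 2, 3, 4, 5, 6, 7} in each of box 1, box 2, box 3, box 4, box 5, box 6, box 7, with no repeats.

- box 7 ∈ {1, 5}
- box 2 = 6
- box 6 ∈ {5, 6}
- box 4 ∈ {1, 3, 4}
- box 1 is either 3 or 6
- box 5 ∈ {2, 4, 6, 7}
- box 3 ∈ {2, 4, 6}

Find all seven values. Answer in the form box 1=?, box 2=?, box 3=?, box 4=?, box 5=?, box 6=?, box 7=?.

box 1=3, box 2=6, box 3=2, box 4=4, box 5=7, box 6=5, box 7=1

box 2 must be 6 (only option left). So box 1, box 3, box 5, box 6 can't be 6.
box 6 has just one choice, so box 6 = 5. So box 7 can't be 5.
That leaves box 7 = 1. Strike 1 from box 4.
box 1 must be 3 (only option left). Eliminate 3 elsewhere: box 4.
box 4 must be 4 (only option left). So box 3, box 5 can't be 4.
box 3 must be 2 (only option left). Strike 2 from box 5.
box 5 has just one choice, so box 5 = 7.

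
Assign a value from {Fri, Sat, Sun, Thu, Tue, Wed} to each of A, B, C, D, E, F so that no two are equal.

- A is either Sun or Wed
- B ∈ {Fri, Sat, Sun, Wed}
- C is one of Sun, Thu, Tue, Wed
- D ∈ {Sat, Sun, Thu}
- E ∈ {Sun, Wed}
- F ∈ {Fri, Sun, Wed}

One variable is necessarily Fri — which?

The 6 variables together cover exactly {Fri, Sat, Sun, Thu, Tue, Wed} — 6 values for 6 variables — and Tue appears only in C's list, so C = Tue.
The 5 still-open variables draw from only 5 values {Fri, Sat, Sun, Thu, Wed}, so each is used; only D can be Thu, hence D = Thu.
Among the 4 still-open variables, Sat fits only B (and all 4 values in {Fri, Sat, Sun, Wed} must be used), so B = Sat.
Among the 3 still-open variables, Fri fits only F (and all 3 values in {Fri, Sun, Wed} must be used), so F = Fri.

F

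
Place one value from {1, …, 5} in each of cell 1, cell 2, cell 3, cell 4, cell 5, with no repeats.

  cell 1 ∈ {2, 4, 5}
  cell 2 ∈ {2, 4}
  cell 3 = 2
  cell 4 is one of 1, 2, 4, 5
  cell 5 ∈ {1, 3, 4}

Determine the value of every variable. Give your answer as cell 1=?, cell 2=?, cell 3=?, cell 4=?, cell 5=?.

cell 3 has just one choice, so cell 3 = 2. Remove 2 from cell 1, cell 2, cell 4.
cell 2 must be 4 (only option left). Strike 4 from cell 1, cell 4, cell 5.
That leaves cell 1 = 5. Strike 5 from cell 4.
That leaves cell 4 = 1. Remove 1 from cell 5.
cell 5's domain is down to {3}, so cell 5 = 3.

cell 1=5, cell 2=4, cell 3=2, cell 4=1, cell 5=3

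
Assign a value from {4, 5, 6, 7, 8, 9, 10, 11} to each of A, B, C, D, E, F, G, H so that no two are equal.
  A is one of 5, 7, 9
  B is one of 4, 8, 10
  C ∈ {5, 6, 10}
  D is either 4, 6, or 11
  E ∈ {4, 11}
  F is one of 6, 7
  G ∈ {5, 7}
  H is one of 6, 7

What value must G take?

5

Among the 8 variables, 8 fits only B (and all 8 values in {4, 5, 6, 7, 8, 9, 10, 11} must be used), so B = 8.
The 7 still-open variables draw from only 7 values {4, 5, 6, 7, 9, 10, 11}, so each is used; only A can be 9, hence A = 9.
The 6 still-open variables draw from only 6 values {4, 5, 6, 7, 10, 11}, so each is used; only C can be 10, hence C = 10.
Among the 5 still-open variables, 5 fits only G (and all 5 values in {4, 5, 6, 7, 11} must be used), so G = 5.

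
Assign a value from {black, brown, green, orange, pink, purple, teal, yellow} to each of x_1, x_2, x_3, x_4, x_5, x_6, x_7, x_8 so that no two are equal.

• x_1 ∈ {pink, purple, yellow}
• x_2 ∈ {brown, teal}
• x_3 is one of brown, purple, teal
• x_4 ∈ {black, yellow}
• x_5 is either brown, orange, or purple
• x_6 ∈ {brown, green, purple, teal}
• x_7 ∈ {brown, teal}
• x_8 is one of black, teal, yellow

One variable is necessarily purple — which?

Among the 8 variables, green fits only x_6 (and all 8 values in {black, brown, green, orange, pink, purple, teal, yellow} must be used), so x_6 = green.
The 7 still-open variables draw from only 7 values {black, brown, orange, pink, purple, teal, yellow}, so each is used; only x_5 can be orange, hence x_5 = orange.
The 6 still-open variables together cover exactly {black, brown, pink, purple, teal, yellow} — 6 values for 6 variables — and pink appears only in x_1's list, so x_1 = pink.
The 5 still-open variables draw from only 5 values {black, brown, purple, teal, yellow}, so each is used; only x_3 can be purple, hence x_3 = purple.

x_3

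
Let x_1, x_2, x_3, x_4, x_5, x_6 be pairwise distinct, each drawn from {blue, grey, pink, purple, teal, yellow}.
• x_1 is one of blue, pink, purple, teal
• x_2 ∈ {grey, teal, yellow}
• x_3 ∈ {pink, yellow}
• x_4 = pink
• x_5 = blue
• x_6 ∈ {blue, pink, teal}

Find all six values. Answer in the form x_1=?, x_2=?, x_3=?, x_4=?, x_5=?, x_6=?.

x_1=purple, x_2=grey, x_3=yellow, x_4=pink, x_5=blue, x_6=teal

x_4 must be pink (only option left). Strike pink from x_1, x_3, x_6.
That leaves x_5 = blue. Strike blue from x_1, x_6.
x_6's domain is down to {teal}, so x_6 = teal. Remove teal from x_1, x_2.
x_1 must be purple (only option left).
That leaves x_3 = yellow. So x_2 can't be yellow.
x_2's domain is down to {grey}, so x_2 = grey.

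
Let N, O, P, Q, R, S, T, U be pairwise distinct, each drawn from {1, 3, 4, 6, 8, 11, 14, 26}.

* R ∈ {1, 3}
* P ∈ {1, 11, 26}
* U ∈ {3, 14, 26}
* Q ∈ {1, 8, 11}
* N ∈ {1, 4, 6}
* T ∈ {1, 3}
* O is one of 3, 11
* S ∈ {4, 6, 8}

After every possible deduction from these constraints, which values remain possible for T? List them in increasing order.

1, 3

Among the 8 variables, 14 fits only U (and all 8 values in {1, 3, 4, 6, 8, 11, 14, 26} must be used), so U = 14.
Among the 7 still-open variables, 26 fits only P (and all 7 values in {1, 3, 4, 6, 8, 11, 26} must be used), so P = 26.
The 2 variables R and T are confined to {1, 3}, which locks those values in; drop them from N, O, Q.
That leaves O = 11. Remove 11 from Q.
That leaves Q = 8. Remove 8 from S.
No further eliminations apply; T can still be any of 1, 3.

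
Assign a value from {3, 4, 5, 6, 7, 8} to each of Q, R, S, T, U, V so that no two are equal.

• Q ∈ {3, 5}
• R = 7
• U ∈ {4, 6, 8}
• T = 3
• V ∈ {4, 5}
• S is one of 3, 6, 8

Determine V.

4

R must be 7 (only option left).
T has just one choice, so T = 3. Remove 3 from Q, S.
Q must be 5 (only option left). Eliminate 5 elsewhere: V.
So V = 4.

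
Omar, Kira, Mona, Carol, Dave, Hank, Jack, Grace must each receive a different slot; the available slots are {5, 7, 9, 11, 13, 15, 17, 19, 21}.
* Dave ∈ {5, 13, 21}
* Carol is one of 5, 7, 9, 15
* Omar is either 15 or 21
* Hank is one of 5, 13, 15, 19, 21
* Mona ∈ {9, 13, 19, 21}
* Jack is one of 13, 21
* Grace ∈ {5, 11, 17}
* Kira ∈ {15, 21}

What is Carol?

Omar and Kira between them cover only {15, 21} — a naked pair. Remove those values from Mona, Carol, Dave, Hank, Jack.
Jack's domain is down to {13}, so Jack = 13. Strike 13 from Mona, Dave, Hank.
Dave's domain is down to {5}, so Dave = 5. Remove 5 from Carol, Hank, Grace.
That leaves Hank = 19. Strike 19 from Mona.
That leaves Mona = 9. Remove 9 from Carol.
So Carol = 7.

7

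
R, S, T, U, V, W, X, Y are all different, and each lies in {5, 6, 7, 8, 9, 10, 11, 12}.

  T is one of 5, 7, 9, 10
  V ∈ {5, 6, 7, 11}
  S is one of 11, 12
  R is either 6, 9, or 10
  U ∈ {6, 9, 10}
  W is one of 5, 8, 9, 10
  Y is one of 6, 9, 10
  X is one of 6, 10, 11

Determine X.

11

The 8 variables draw from only 8 values {5, 6, 7, 8, 9, 10, 11, 12}, so each is used; only W can be 8, hence W = 8.
The 7 still-open variables together cover exactly {5, 6, 7, 9, 10, 11, 12} — 7 values for 7 variables — and 12 appears only in S's list, so S = 12.
The 3 variables R, U, Y are confined to {6, 9, 10}, which locks those values in; drop them from T, V, X.
So X = 11.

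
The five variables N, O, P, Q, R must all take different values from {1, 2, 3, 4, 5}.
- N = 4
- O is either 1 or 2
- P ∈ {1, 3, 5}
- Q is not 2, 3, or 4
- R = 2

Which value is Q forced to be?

5

N must be 4 (only option left).
That leaves R = 2. Eliminate 2 elsewhere: O.
That leaves O = 1. Remove 1 from P, Q.
So Q = 5.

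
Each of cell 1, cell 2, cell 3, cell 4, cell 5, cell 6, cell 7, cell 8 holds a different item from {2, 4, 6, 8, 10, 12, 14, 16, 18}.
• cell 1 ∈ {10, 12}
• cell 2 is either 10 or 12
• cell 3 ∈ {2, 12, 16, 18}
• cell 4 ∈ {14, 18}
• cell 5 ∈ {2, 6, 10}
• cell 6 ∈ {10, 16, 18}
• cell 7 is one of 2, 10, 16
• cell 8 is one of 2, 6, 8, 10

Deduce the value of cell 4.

The 8 variables draw from only 8 values {2, 6, 8, 10, 12, 14, 16, 18}, so each is used; only cell 8 can be 8, hence cell 8 = 8.
Among the 7 still-open variables, 6 fits only cell 5 (and all 7 values in {2, 6, 10, 12, 14, 16, 18} must be used), so cell 5 = 6.
The 6 still-open variables draw from only 6 values {2, 10, 12, 14, 16, 18}, so each is used; only cell 4 can be 14, hence cell 4 = 14.

14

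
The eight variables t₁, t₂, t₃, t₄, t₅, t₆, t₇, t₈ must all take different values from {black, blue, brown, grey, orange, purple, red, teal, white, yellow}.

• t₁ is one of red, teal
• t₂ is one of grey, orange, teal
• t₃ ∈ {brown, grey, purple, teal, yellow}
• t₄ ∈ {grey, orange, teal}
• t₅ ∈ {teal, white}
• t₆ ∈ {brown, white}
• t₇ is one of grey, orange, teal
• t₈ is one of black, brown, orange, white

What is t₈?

t₂, t₄, t₇ between them cover only {grey, orange, teal} — a naked triple. Remove those values from t₁, t₃, t₅, t₈.
t₁ must be red (only option left).
t₅'s domain is down to {white}, so t₅ = white. Remove white from t₆, t₈.
That leaves t₆ = brown. So t₃, t₈ can't be brown.
So t₈ = black.

black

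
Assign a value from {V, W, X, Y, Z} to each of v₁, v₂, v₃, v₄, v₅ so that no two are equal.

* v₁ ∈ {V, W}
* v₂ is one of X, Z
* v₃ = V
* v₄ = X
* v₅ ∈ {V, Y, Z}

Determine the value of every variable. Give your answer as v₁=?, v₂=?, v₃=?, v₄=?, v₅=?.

v₃ has just one choice, so v₃ = V. So v₁, v₅ can't be V.
v₄ has just one choice, so v₄ = X. Remove X from v₂.
v₁'s domain is down to {W}, so v₁ = W.
v₂ must be Z (only option left). So v₅ can't be Z.
v₅ has just one choice, so v₅ = Y.

v₁=W, v₂=Z, v₃=V, v₄=X, v₅=Y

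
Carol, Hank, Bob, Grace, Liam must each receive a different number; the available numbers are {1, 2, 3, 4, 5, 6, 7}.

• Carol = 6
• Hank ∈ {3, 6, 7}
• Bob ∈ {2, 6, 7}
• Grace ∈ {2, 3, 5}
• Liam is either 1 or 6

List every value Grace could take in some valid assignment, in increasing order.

2, 3, 5

Carol must be 6 (only option left). So Hank, Bob, Liam can't be 6.
That leaves Liam = 1.
No further eliminations apply; Grace can still be any of 2, 3, 5.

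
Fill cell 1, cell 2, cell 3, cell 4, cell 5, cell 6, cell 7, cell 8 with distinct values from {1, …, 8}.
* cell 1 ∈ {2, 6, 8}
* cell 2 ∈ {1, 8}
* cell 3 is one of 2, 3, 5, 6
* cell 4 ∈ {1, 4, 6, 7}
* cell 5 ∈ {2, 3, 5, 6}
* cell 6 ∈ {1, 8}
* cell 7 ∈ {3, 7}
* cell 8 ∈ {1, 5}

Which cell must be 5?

cell 8

The 8 variables together cover exactly {1, 2, 3, 4, 5, 6, 7, 8} — 8 values for 8 variables — and 4 appears only in cell 4's list, so cell 4 = 4.
The 7 still-open variables draw from only 7 values {1, 2, 3, 5, 6, 7, 8}, so each is used; only cell 7 can be 7, hence cell 7 = 7.
cell 2 and cell 6 between them cover only {1, 8} — a naked pair. Remove those values from cell 1, cell 8.
So 5 goes to cell 8.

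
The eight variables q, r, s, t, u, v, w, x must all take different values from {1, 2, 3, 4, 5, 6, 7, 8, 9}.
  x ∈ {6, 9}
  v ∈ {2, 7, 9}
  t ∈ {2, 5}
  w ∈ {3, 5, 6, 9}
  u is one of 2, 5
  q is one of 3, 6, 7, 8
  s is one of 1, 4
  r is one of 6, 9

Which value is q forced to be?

The 2 variables r and x are confined to {6, 9}, which locks those values in; drop them from q, v, w.
t and u share exactly the 2 values {2, 5}; by pigeonhole those values go to them, so strike 2, 5 from v, w.
v's domain is down to {7}, so v = 7. Eliminate 7 elsewhere: q.
w must be 3 (only option left). Eliminate 3 elsewhere: q.
So q = 8.

8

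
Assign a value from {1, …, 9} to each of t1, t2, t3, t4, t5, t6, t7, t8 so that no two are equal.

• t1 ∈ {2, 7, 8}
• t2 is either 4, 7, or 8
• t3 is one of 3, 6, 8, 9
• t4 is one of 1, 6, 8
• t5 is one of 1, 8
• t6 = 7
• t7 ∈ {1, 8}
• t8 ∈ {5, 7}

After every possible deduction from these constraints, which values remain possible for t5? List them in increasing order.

1, 8

t6's domain is down to {7}, so t6 = 7. Remove 7 from t1, t2, t8.
t8 must be 5 (only option left).
t5 and t7 share exactly the 2 values {1, 8}; by pigeonhole those values go to them, so strike 1, 8 from t1, t2, t3, t4.
t1 has just one choice, so t1 = 2.
t2 has just one choice, so t2 = 4.
That leaves t4 = 6. Remove 6 from t3.
No further eliminations apply; t5 can still be any of 1, 8.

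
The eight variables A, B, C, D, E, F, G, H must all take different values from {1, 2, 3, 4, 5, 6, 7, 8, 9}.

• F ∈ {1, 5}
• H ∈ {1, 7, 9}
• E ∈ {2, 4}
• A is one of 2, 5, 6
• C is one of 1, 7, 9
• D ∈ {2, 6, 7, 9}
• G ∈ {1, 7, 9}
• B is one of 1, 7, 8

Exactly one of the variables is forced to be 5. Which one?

The 8 variables together cover exactly {1, 2, 4, 5, 6, 7, 8, 9} — 8 values for 8 variables — and 4 appears only in E's list, so E = 4.
The 7 still-open variables draw from only 7 values {1, 2, 5, 6, 7, 8, 9}, so each is used; only B can be 8, hence B = 8.
C, G, H between them cover only {1, 7, 9} — a naked triple. Remove those values from D, F.
So 5 goes to F.

F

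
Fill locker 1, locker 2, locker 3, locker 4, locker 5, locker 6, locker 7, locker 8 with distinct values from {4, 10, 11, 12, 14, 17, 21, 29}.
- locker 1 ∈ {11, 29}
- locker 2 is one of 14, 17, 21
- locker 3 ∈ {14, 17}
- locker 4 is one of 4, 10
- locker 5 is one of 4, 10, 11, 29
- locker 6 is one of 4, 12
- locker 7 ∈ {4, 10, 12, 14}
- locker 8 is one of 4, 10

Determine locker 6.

The 8 variables together cover exactly {4, 10, 11, 12, 14, 17, 21, 29} — 8 values for 8 variables — and 21 appears only in locker 2's list, so locker 2 = 21.
Among the 7 still-open variables, 17 fits only locker 3 (and all 7 values in {4, 10, 11, 12, 14, 17, 29} must be used), so locker 3 = 17.
Among the 6 still-open variables, 14 fits only locker 7 (and all 6 values in {4, 10, 11, 12, 14, 29} must be used), so locker 7 = 14.
Among the 5 still-open variables, 12 fits only locker 6 (and all 5 values in {4, 10, 11, 12, 29} must be used), so locker 6 = 12.

12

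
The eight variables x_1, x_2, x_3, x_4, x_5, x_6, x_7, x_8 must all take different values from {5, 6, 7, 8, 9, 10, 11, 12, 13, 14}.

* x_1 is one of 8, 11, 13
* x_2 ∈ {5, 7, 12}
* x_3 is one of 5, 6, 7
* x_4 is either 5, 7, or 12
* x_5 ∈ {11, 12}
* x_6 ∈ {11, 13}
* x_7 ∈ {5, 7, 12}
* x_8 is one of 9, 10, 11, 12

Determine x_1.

The 3 variables x_2, x_4, x_7 are confined to {5, 7, 12}, which locks those values in; drop them from x_3, x_5, x_8.
x_3's domain is down to {6}, so x_3 = 6.
x_5 has just one choice, so x_5 = 11. Eliminate 11 elsewhere: x_1, x_6, x_8.
x_6's domain is down to {13}, so x_6 = 13. Remove 13 from x_1.
So x_1 = 8.

8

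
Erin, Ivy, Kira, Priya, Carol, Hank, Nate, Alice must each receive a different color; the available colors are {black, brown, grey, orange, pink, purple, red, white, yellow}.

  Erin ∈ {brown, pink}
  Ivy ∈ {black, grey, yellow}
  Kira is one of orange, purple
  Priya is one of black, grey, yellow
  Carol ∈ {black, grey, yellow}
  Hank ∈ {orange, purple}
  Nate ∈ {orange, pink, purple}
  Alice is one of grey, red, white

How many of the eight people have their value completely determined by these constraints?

2

Kira and Hank between them cover only {orange, purple} — a naked pair. Remove those values from Nate.
Nate must be pink (only option left). Strike pink from Erin.
Erin has just one choice, so Erin = brown.
The 3 variables Ivy, Priya, Carol are confined to {black, grey, yellow}, which locks those values in; drop them from Alice.
Determined: Erin=brown, Nate=pink. The other people each still have more than one consistent value. That makes 2.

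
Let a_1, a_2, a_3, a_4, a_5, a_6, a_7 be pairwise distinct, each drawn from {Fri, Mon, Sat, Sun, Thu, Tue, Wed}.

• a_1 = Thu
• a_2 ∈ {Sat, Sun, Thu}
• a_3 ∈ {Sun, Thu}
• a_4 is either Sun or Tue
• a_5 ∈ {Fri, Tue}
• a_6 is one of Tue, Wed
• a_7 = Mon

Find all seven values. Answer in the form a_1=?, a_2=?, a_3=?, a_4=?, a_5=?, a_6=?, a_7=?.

a_1=Thu, a_2=Sat, a_3=Sun, a_4=Tue, a_5=Fri, a_6=Wed, a_7=Mon

a_1 has just one choice, so a_1 = Thu. Eliminate Thu elsewhere: a_2, a_3.
That leaves a_3 = Sun. Strike Sun from a_2, a_4.
a_4 must be Tue (only option left). Remove Tue from a_5, a_6.
a_5's domain is down to {Fri}, so a_5 = Fri.
a_6 must be Wed (only option left).
a_7's domain is down to {Mon}, so a_7 = Mon.
a_2 must be Sat (only option left).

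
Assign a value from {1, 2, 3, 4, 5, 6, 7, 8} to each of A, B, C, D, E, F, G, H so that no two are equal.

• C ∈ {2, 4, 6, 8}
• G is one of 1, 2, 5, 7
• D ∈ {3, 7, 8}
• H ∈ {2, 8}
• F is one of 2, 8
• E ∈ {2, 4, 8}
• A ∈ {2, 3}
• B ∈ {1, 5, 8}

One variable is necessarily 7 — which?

D

The 8 variables together cover exactly {1, 2, 3, 4, 5, 6, 7, 8} — 8 values for 8 variables — and 6 appears only in C's list, so C = 6.
The 7 still-open variables together cover exactly {1, 2, 3, 4, 5, 7, 8} — 7 values for 7 variables — and 4 appears only in E's list, so E = 4.
F and H between them cover only {2, 8} — a naked pair. Remove those values from A, B, D, G.
That leaves A = 3. Strike 3 from D.
So 7 goes to D.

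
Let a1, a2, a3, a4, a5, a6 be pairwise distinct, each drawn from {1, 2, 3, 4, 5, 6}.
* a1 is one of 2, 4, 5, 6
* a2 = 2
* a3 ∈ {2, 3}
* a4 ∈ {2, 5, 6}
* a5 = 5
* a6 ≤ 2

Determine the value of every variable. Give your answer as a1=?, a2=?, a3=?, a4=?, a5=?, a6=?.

a2's domain is down to {2}, so a2 = 2. Strike 2 from a1, a3, a4, a6.
a3's domain is down to {3}, so a3 = 3.
a5's domain is down to {5}, so a5 = 5. So a1, a4 can't be 5.
a6 has just one choice, so a6 = 1.
a4's domain is down to {6}, so a4 = 6. Strike 6 from a1.
a1 must be 4 (only option left).

a1=4, a2=2, a3=3, a4=6, a5=5, a6=1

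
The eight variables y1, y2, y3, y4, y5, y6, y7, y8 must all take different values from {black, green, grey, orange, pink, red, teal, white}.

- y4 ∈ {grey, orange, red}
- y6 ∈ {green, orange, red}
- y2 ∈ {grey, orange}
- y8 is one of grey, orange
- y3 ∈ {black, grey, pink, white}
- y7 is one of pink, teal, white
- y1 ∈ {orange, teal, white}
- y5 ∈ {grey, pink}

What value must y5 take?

The 8 variables together cover exactly {black, green, grey, orange, pink, red, teal, white} — 8 values for 8 variables — and black appears only in y3's list, so y3 = black.
The 7 still-open variables together cover exactly {green, grey, orange, pink, red, teal, white} — 7 values for 7 variables — and green appears only in y6's list, so y6 = green.
The 6 still-open variables draw from only 6 values {grey, orange, pink, red, teal, white}, so each is used; only y4 can be red, hence y4 = red.
y2 and y8 share exactly the 2 values {grey, orange}; by pigeonhole those values go to them, so strike grey, orange from y1, y5.
So y5 = pink.

pink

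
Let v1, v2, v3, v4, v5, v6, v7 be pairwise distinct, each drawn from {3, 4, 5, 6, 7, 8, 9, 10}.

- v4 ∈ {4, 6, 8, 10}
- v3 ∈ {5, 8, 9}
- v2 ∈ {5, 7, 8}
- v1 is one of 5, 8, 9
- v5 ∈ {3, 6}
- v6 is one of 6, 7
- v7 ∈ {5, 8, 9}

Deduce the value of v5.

3

The 3 variables v1, v3, v7 are confined to {5, 8, 9}, which locks those values in; drop them from v2, v4.
That leaves v2 = 7. Strike 7 from v6.
v6 has just one choice, so v6 = 6. Strike 6 from v4, v5.
So v5 = 3.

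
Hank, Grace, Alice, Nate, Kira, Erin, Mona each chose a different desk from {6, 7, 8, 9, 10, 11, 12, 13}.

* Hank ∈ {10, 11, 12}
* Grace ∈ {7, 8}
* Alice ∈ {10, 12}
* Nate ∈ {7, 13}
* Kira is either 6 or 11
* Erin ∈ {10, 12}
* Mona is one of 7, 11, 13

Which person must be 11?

The 7 variables together cover exactly {6, 7, 8, 10, 11, 12, 13} — 7 values for 7 variables — and 6 appears only in Kira's list, so Kira = 6.
Among the 6 still-open variables, 8 fits only Grace (and all 6 values in {7, 8, 10, 11, 12, 13} must be used), so Grace = 8.
The 2 variables Alice and Erin are confined to {10, 12}, which locks those values in; drop them from Hank.
So 11 goes to Hank.

Hank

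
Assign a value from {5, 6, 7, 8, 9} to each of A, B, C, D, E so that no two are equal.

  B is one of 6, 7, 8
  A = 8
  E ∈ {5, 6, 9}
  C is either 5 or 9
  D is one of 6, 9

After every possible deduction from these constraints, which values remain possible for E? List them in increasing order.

5, 6, 9

A must be 8 (only option left). So B can't be 8.
The 4 still-open variables draw from only 4 values {5, 6, 7, 9}, so each is used; only B can be 7, hence B = 7.
No further eliminations apply; E can still be any of 5, 6, 9.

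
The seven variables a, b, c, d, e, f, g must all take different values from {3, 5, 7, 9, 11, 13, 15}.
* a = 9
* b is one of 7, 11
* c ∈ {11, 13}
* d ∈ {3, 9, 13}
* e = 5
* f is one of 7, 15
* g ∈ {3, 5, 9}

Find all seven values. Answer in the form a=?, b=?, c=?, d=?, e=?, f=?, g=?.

a's domain is down to {9}, so a = 9. Remove 9 from d, g.
That leaves e = 5. Strike 5 from g.
g's domain is down to {3}, so g = 3. Remove 3 from d.
d's domain is down to {13}, so d = 13. Strike 13 from c.
c must be 11 (only option left). Remove 11 from b.
b has just one choice, so b = 7. Eliminate 7 elsewhere: f.
f must be 15 (only option left).

a=9, b=7, c=11, d=13, e=5, f=15, g=3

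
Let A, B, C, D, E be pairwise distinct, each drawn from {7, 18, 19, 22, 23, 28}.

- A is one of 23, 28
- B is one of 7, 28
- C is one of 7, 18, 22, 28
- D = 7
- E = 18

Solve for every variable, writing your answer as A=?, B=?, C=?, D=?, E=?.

A=23, B=28, C=22, D=7, E=18

D has just one choice, so D = 7. So B, C can't be 7.
E must be 18 (only option left). Eliminate 18 elsewhere: C.
B must be 28 (only option left). Eliminate 28 elsewhere: A, C.
C has just one choice, so C = 22.
A's domain is down to {23}, so A = 23.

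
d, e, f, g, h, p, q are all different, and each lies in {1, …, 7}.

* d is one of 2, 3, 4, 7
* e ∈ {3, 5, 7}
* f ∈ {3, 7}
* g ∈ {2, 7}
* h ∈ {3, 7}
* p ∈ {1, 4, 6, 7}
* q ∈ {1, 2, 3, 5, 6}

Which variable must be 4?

d

The 2 variables f and h are confined to {3, 7}, which locks those values in; drop them from d, e, g, p, q.
e has just one choice, so e = 5. So q can't be 5.
g must be 2 (only option left). Eliminate 2 elsewhere: d, q.
So 4 goes to d.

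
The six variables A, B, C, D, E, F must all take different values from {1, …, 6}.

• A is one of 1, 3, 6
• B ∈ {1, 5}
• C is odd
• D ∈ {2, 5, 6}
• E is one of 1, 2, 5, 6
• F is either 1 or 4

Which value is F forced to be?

4

Among the 6 variables, 4 fits only F (and all 6 values in {1, 2, 3, 4, 5, 6} must be used), so F = 4.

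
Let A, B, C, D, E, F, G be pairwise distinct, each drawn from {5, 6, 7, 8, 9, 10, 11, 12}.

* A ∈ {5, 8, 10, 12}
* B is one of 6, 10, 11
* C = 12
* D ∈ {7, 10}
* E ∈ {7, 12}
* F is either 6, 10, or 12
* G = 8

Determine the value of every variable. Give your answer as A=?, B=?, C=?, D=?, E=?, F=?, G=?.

A=5, B=11, C=12, D=10, E=7, F=6, G=8

C must be 12 (only option left). Eliminate 12 elsewhere: A, E, F.
E has just one choice, so E = 7. Eliminate 7 elsewhere: D.
G's domain is down to {8}, so G = 8. Strike 8 from A.
D's domain is down to {10}, so D = 10. Strike 10 from A, B, F.
F must be 6 (only option left). Eliminate 6 elsewhere: B.
A has just one choice, so A = 5.
B's domain is down to {11}, so B = 11.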